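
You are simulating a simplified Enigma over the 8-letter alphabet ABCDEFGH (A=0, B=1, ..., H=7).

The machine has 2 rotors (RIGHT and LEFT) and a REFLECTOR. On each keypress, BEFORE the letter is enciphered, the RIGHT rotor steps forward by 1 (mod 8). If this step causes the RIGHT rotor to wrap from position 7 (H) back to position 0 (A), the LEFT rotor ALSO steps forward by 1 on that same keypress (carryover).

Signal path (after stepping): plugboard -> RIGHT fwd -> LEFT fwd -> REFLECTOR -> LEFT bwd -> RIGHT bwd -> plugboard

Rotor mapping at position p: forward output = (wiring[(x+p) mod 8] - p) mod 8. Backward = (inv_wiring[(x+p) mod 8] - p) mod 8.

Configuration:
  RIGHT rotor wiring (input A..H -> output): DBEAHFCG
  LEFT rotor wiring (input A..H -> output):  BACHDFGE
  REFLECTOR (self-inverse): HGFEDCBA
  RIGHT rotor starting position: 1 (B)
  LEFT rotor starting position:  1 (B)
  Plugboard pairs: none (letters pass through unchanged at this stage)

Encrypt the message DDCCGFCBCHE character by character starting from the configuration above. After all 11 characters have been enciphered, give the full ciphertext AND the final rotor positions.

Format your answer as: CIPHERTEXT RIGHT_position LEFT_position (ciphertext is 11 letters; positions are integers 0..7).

Char 1 ('D'): step: R->2, L=1; D->plug->D->R->D->L->C->refl->F->L'->F->R'->C->plug->C
Char 2 ('D'): step: R->3, L=1; D->plug->D->R->H->L->A->refl->H->L'->A->R'->F->plug->F
Char 3 ('C'): step: R->4, L=1; C->plug->C->R->G->L->D->refl->E->L'->E->R'->H->plug->H
Char 4 ('C'): step: R->5, L=1; C->plug->C->R->B->L->B->refl->G->L'->C->R'->H->plug->H
Char 5 ('G'): step: R->6, L=1; G->plug->G->R->B->L->B->refl->G->L'->C->R'->F->plug->F
Char 6 ('F'): step: R->7, L=1; F->plug->F->R->A->L->H->refl->A->L'->H->R'->A->plug->A
Char 7 ('C'): step: R->0, L->2 (L advanced); C->plug->C->R->E->L->E->refl->D->L'->D->R'->A->plug->A
Char 8 ('B'): step: R->1, L=2; B->plug->B->R->D->L->D->refl->E->L'->E->R'->E->plug->E
Char 9 ('C'): step: R->2, L=2; C->plug->C->R->F->L->C->refl->F->L'->B->R'->G->plug->G
Char 10 ('H'): step: R->3, L=2; H->plug->H->R->B->L->F->refl->C->L'->F->R'->A->plug->A
Char 11 ('E'): step: R->4, L=2; E->plug->E->R->H->L->G->refl->B->L'->C->R'->D->plug->D
Final: ciphertext=CFHHFAAEGAD, RIGHT=4, LEFT=2

Answer: CFHHFAAEGAD 4 2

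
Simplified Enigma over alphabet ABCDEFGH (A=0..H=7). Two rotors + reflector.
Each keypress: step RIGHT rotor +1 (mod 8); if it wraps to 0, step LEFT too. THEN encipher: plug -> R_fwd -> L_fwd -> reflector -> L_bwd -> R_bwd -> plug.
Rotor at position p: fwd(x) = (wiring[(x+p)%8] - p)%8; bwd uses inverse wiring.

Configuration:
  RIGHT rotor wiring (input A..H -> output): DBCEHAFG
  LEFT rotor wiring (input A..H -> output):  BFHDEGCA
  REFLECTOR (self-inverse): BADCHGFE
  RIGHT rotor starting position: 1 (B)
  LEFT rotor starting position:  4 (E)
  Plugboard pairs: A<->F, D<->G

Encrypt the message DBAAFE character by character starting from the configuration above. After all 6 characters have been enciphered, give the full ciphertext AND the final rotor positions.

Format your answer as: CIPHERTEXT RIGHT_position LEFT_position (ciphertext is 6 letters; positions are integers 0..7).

Answer: GGHBGA 7 4

Derivation:
Char 1 ('D'): step: R->2, L=4; D->plug->G->R->B->L->C->refl->D->L'->G->R'->D->plug->G
Char 2 ('B'): step: R->3, L=4; B->plug->B->R->E->L->F->refl->G->L'->C->R'->D->plug->G
Char 3 ('A'): step: R->4, L=4; A->plug->F->R->F->L->B->refl->A->L'->A->R'->H->plug->H
Char 4 ('A'): step: R->5, L=4; A->plug->F->R->F->L->B->refl->A->L'->A->R'->B->plug->B
Char 5 ('F'): step: R->6, L=4; F->plug->A->R->H->L->H->refl->E->L'->D->R'->D->plug->G
Char 6 ('E'): step: R->7, L=4; E->plug->E->R->F->L->B->refl->A->L'->A->R'->F->plug->A
Final: ciphertext=GGHBGA, RIGHT=7, LEFT=4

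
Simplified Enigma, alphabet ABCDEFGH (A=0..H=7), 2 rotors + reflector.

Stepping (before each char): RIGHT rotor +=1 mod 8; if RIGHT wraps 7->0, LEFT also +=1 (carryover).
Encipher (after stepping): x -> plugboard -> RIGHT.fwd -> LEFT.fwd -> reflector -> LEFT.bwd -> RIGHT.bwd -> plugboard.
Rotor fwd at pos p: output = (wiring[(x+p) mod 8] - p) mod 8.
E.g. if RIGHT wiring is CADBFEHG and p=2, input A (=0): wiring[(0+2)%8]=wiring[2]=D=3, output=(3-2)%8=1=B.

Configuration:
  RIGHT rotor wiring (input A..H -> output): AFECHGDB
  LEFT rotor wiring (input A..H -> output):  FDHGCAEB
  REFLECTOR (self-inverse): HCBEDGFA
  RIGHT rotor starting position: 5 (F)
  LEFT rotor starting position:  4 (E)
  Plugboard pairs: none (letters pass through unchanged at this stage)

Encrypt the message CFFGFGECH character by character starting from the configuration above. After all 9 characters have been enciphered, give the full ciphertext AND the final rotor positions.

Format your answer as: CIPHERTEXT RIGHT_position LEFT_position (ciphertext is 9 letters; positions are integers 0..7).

Char 1 ('C'): step: R->6, L=4; C->plug->C->R->C->L->A->refl->H->L'->F->R'->A->plug->A
Char 2 ('F'): step: R->7, L=4; F->plug->F->R->A->L->G->refl->F->L'->D->R'->E->plug->E
Char 3 ('F'): step: R->0, L->5 (L advanced); F->plug->F->R->G->L->B->refl->C->L'->F->R'->B->plug->B
Char 4 ('G'): step: R->1, L=5; G->plug->G->R->A->L->D->refl->E->L'->C->R'->F->plug->F
Char 5 ('F'): step: R->2, L=5; F->plug->F->R->H->L->F->refl->G->L'->E->R'->D->plug->D
Char 6 ('G'): step: R->3, L=5; G->plug->G->R->C->L->E->refl->D->L'->A->R'->D->plug->D
Char 7 ('E'): step: R->4, L=5; E->plug->E->R->E->L->G->refl->F->L'->H->R'->C->plug->C
Char 8 ('C'): step: R->5, L=5; C->plug->C->R->E->L->G->refl->F->L'->H->R'->F->plug->F
Char 9 ('H'): step: R->6, L=5; H->plug->H->R->A->L->D->refl->E->L'->C->R'->C->plug->C
Final: ciphertext=AEBFDDCFC, RIGHT=6, LEFT=5

Answer: AEBFDDCFC 6 5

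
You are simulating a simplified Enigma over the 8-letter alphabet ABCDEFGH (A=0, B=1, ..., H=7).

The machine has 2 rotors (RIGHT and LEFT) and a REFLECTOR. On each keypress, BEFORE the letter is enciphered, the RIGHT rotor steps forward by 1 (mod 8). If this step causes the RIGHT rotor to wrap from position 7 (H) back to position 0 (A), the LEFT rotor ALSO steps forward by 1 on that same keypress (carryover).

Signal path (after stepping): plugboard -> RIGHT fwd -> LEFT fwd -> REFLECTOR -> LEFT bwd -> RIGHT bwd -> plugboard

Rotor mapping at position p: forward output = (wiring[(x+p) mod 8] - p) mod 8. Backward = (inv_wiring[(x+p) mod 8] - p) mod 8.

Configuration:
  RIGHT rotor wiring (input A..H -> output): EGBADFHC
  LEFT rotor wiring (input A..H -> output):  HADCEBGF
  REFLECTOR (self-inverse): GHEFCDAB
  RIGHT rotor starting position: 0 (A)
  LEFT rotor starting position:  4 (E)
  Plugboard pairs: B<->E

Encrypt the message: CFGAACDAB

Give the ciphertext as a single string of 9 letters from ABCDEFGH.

Answer: EAHBDBEEF

Derivation:
Char 1 ('C'): step: R->1, L=4; C->plug->C->R->H->L->G->refl->A->L'->A->R'->B->plug->E
Char 2 ('F'): step: R->2, L=4; F->plug->F->R->A->L->A->refl->G->L'->H->R'->A->plug->A
Char 3 ('G'): step: R->3, L=4; G->plug->G->R->D->L->B->refl->H->L'->G->R'->H->plug->H
Char 4 ('A'): step: R->4, L=4; A->plug->A->R->H->L->G->refl->A->L'->A->R'->E->plug->B
Char 5 ('A'): step: R->5, L=4; A->plug->A->R->A->L->A->refl->G->L'->H->R'->D->plug->D
Char 6 ('C'): step: R->6, L=4; C->plug->C->R->G->L->H->refl->B->L'->D->R'->E->plug->B
Char 7 ('D'): step: R->7, L=4; D->plug->D->R->C->L->C->refl->E->L'->F->R'->B->plug->E
Char 8 ('A'): step: R->0, L->5 (L advanced); A->plug->A->R->E->L->D->refl->F->L'->G->R'->B->plug->E
Char 9 ('B'): step: R->1, L=5; B->plug->E->R->E->L->D->refl->F->L'->G->R'->F->plug->F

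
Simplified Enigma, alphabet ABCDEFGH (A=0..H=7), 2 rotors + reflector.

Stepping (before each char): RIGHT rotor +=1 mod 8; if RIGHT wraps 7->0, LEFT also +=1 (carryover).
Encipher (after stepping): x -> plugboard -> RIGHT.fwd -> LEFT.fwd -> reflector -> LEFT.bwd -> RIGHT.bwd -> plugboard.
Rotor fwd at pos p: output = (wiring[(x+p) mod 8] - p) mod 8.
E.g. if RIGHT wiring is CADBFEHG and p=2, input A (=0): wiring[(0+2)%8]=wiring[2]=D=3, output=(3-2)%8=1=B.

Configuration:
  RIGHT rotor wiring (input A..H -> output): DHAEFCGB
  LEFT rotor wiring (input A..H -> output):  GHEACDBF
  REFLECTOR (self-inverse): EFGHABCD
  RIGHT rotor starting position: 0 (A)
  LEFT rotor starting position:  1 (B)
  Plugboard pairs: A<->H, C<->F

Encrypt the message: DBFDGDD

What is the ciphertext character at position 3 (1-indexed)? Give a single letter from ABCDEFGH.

Char 1 ('D'): step: R->1, L=1; D->plug->D->R->E->L->C->refl->G->L'->A->R'->G->plug->G
Char 2 ('B'): step: R->2, L=1; B->plug->B->R->C->L->H->refl->D->L'->B->R'->G->plug->G
Char 3 ('F'): step: R->3, L=1; F->plug->C->R->H->L->F->refl->B->L'->D->R'->D->plug->D

D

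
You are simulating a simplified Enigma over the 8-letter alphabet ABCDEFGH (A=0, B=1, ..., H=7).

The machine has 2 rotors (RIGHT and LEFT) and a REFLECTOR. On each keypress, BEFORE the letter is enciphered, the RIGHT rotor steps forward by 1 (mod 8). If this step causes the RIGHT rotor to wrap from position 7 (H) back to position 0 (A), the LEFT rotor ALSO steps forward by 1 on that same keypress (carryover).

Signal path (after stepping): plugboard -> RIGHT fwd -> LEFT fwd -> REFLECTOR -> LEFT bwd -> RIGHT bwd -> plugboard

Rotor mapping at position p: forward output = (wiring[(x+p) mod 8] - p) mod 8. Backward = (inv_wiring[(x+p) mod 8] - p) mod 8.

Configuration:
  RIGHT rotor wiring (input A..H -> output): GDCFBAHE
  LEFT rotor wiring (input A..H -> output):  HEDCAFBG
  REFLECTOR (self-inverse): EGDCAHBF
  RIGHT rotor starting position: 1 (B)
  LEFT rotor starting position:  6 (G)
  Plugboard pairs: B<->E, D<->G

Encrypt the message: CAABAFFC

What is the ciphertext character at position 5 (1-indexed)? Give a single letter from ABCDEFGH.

Char 1 ('C'): step: R->2, L=6; C->plug->C->R->H->L->H->refl->F->L'->E->R'->G->plug->D
Char 2 ('A'): step: R->3, L=6; A->plug->A->R->C->L->B->refl->G->L'->D->R'->F->plug->F
Char 3 ('A'): step: R->4, L=6; A->plug->A->R->F->L->E->refl->A->L'->B->R'->H->plug->H
Char 4 ('B'): step: R->5, L=6; B->plug->E->R->G->L->C->refl->D->L'->A->R'->G->plug->D
Char 5 ('A'): step: R->6, L=6; A->plug->A->R->B->L->A->refl->E->L'->F->R'->D->plug->G

G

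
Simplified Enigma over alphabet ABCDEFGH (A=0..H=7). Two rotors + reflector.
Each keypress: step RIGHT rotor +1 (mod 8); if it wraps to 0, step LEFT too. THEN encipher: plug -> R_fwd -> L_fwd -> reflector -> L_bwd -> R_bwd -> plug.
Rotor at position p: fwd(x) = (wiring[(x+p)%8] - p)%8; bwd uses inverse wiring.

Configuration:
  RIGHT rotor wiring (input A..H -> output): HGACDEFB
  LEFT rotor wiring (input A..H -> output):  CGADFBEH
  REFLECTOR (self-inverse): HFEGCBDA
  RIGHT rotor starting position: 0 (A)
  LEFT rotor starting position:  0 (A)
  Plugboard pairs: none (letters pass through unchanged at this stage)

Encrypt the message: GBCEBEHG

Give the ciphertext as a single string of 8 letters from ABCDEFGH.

Char 1 ('G'): step: R->1, L=0; G->plug->G->R->A->L->C->refl->E->L'->G->R'->H->plug->H
Char 2 ('B'): step: R->2, L=0; B->plug->B->R->A->L->C->refl->E->L'->G->R'->A->plug->A
Char 3 ('C'): step: R->3, L=0; C->plug->C->R->B->L->G->refl->D->L'->D->R'->G->plug->G
Char 4 ('E'): step: R->4, L=0; E->plug->E->R->D->L->D->refl->G->L'->B->R'->C->plug->C
Char 5 ('B'): step: R->5, L=0; B->plug->B->R->A->L->C->refl->E->L'->G->R'->H->plug->H
Char 6 ('E'): step: R->6, L=0; E->plug->E->R->C->L->A->refl->H->L'->H->R'->A->plug->A
Char 7 ('H'): step: R->7, L=0; H->plug->H->R->G->L->E->refl->C->L'->A->R'->B->plug->B
Char 8 ('G'): step: R->0, L->1 (L advanced); G->plug->G->R->F->L->D->refl->G->L'->G->R'->B->plug->B

Answer: HAGCHABB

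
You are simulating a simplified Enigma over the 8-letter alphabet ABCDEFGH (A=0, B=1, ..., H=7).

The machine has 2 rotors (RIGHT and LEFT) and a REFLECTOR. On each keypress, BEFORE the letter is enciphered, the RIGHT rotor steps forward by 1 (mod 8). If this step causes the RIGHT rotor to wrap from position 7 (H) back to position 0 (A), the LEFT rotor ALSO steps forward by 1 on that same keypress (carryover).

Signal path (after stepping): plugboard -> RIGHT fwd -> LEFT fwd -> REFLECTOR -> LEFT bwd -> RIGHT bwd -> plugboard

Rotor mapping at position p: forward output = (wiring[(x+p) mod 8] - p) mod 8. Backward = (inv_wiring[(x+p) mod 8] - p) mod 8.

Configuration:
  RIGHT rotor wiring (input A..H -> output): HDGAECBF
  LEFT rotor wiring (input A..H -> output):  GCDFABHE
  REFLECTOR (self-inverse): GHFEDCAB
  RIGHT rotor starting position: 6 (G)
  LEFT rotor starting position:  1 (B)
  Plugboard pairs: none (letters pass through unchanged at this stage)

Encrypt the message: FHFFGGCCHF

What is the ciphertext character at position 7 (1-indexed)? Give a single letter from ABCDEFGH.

Char 1 ('F'): step: R->7, L=1; F->plug->F->R->F->L->G->refl->A->L'->E->R'->C->plug->C
Char 2 ('H'): step: R->0, L->2 (L advanced); H->plug->H->R->F->L->C->refl->F->L'->E->R'->E->plug->E
Char 3 ('F'): step: R->1, L=2; F->plug->F->R->A->L->B->refl->H->L'->D->R'->D->plug->D
Char 4 ('F'): step: R->2, L=2; F->plug->F->R->D->L->H->refl->B->L'->A->R'->D->plug->D
Char 5 ('G'): step: R->3, L=2; G->plug->G->R->A->L->B->refl->H->L'->D->R'->H->plug->H
Char 6 ('G'): step: R->4, L=2; G->plug->G->R->C->L->G->refl->A->L'->H->R'->F->plug->F
Char 7 ('C'): step: R->5, L=2; C->plug->C->R->A->L->B->refl->H->L'->D->R'->G->plug->G

G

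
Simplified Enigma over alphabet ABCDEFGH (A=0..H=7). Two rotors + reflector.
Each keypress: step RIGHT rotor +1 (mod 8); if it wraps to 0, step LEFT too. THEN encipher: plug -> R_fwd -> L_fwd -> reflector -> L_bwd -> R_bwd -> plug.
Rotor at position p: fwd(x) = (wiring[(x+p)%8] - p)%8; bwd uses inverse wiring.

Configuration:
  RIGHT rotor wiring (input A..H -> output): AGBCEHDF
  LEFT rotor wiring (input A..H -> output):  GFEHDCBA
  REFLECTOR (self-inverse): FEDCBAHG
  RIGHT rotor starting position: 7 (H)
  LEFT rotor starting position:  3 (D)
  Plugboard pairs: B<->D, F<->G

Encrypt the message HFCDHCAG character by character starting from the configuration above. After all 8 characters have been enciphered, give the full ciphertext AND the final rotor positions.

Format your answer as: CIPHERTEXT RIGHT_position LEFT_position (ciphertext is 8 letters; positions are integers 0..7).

Answer: FHFBGEEE 7 4

Derivation:
Char 1 ('H'): step: R->0, L->4 (L advanced); H->plug->H->R->F->L->B->refl->E->L'->D->R'->G->plug->F
Char 2 ('F'): step: R->1, L=4; F->plug->G->R->E->L->C->refl->D->L'->H->R'->H->plug->H
Char 3 ('C'): step: R->2, L=4; C->plug->C->R->C->L->F->refl->A->L'->G->R'->G->plug->F
Char 4 ('D'): step: R->3, L=4; D->plug->B->R->B->L->G->refl->H->L'->A->R'->D->plug->B
Char 5 ('H'): step: R->4, L=4; H->plug->H->R->G->L->A->refl->F->L'->C->R'->F->plug->G
Char 6 ('C'): step: R->5, L=4; C->plug->C->R->A->L->H->refl->G->L'->B->R'->E->plug->E
Char 7 ('A'): step: R->6, L=4; A->plug->A->R->F->L->B->refl->E->L'->D->R'->E->plug->E
Char 8 ('G'): step: R->7, L=4; G->plug->F->R->F->L->B->refl->E->L'->D->R'->E->plug->E
Final: ciphertext=FHFBGEEE, RIGHT=7, LEFT=4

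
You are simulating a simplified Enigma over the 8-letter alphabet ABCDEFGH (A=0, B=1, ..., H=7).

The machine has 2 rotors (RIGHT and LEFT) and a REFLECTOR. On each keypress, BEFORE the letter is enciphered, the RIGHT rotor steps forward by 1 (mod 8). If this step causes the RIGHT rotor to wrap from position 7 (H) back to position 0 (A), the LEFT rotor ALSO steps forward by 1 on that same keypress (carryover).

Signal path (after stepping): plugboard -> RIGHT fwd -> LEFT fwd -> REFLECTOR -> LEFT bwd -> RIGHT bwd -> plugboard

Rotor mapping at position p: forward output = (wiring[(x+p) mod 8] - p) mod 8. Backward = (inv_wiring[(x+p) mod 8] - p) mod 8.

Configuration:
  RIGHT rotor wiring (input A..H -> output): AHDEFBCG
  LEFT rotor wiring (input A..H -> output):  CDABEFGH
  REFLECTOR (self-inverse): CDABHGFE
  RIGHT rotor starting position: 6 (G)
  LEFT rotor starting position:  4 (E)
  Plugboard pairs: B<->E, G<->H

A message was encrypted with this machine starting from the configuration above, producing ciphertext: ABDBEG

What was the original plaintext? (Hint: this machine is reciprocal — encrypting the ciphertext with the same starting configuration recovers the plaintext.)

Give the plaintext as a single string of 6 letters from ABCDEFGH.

Char 1 ('A'): step: R->7, L=4; A->plug->A->R->H->L->F->refl->G->L'->E->R'->D->plug->D
Char 2 ('B'): step: R->0, L->5 (L advanced); B->plug->E->R->F->L->D->refl->B->L'->B->R'->F->plug->F
Char 3 ('D'): step: R->1, L=5; D->plug->D->R->E->L->G->refl->F->L'->D->R'->C->plug->C
Char 4 ('B'): step: R->2, L=5; B->plug->E->R->A->L->A->refl->C->L'->C->R'->B->plug->E
Char 5 ('E'): step: R->3, L=5; E->plug->B->R->C->L->C->refl->A->L'->A->R'->H->plug->G
Char 6 ('G'): step: R->4, L=5; G->plug->H->R->A->L->A->refl->C->L'->C->R'->D->plug->D

Answer: DFCEGD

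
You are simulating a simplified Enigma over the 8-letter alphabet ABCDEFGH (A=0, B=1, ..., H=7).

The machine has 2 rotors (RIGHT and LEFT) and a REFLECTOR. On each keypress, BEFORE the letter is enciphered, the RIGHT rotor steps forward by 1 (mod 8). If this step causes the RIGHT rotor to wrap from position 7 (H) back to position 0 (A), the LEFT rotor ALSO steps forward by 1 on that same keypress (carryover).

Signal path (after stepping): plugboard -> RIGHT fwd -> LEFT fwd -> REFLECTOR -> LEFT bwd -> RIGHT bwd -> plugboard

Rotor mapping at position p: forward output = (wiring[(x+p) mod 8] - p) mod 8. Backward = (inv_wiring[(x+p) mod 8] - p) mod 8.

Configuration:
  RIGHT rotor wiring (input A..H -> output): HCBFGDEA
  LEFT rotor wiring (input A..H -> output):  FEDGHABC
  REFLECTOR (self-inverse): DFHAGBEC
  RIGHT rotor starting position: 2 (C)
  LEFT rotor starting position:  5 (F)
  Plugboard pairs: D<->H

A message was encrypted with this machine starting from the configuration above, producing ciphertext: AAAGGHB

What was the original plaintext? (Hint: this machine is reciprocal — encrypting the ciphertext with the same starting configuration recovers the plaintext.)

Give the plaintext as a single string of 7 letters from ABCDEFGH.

Answer: DFHEFDH

Derivation:
Char 1 ('A'): step: R->3, L=5; A->plug->A->R->C->L->F->refl->B->L'->G->R'->H->plug->D
Char 2 ('A'): step: R->4, L=5; A->plug->A->R->C->L->F->refl->B->L'->G->R'->F->plug->F
Char 3 ('A'): step: R->5, L=5; A->plug->A->R->G->L->B->refl->F->L'->C->R'->D->plug->H
Char 4 ('G'): step: R->6, L=5; G->plug->G->R->A->L->D->refl->A->L'->D->R'->E->plug->E
Char 5 ('G'): step: R->7, L=5; G->plug->G->R->E->L->H->refl->C->L'->H->R'->F->plug->F
Char 6 ('H'): step: R->0, L->6 (L advanced); H->plug->D->R->F->L->A->refl->D->L'->A->R'->H->plug->D
Char 7 ('B'): step: R->1, L=6; B->plug->B->R->A->L->D->refl->A->L'->F->R'->D->plug->H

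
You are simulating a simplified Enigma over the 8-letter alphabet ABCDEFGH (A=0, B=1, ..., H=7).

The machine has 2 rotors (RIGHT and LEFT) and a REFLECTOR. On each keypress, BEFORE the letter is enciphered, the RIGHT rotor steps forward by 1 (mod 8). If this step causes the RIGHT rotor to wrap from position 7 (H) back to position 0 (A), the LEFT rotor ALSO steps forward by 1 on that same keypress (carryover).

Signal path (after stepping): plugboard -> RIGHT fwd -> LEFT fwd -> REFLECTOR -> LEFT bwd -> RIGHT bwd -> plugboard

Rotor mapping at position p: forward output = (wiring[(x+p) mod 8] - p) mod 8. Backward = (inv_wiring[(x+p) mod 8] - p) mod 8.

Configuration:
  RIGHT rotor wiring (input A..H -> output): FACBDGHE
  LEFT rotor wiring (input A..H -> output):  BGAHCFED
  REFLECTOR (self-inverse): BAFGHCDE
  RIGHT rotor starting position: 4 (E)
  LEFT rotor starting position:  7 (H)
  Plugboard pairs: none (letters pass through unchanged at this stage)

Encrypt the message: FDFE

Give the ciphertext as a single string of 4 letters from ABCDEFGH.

Char 1 ('F'): step: R->5, L=7; F->plug->F->R->F->L->D->refl->G->L'->G->R'->H->plug->H
Char 2 ('D'): step: R->6, L=7; D->plug->D->R->C->L->H->refl->E->L'->A->R'->H->plug->H
Char 3 ('F'): step: R->7, L=7; F->plug->F->R->E->L->A->refl->B->L'->D->R'->D->plug->D
Char 4 ('E'): step: R->0, L->0 (L advanced); E->plug->E->R->D->L->H->refl->E->L'->G->R'->F->plug->F

Answer: HHDF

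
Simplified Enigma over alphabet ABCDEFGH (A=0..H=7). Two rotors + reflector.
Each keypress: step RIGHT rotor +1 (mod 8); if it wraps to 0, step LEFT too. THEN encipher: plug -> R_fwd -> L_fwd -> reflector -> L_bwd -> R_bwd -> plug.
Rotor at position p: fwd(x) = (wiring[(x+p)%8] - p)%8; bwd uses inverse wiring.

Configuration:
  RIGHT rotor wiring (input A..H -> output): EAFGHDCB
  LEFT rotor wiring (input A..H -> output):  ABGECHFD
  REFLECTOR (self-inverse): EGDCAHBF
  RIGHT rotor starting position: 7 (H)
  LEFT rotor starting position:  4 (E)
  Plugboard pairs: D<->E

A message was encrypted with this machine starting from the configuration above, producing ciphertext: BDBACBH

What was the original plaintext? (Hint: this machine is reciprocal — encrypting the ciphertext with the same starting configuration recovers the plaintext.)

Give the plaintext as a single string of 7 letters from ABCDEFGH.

Char 1 ('B'): step: R->0, L->5 (L advanced); B->plug->B->R->A->L->C->refl->D->L'->D->R'->F->plug->F
Char 2 ('D'): step: R->1, L=5; D->plug->E->R->C->L->G->refl->B->L'->F->R'->C->plug->C
Char 3 ('B'): step: R->2, L=5; B->plug->B->R->E->L->E->refl->A->L'->B->R'->D->plug->E
Char 4 ('A'): step: R->3, L=5; A->plug->A->R->D->L->D->refl->C->L'->A->R'->C->plug->C
Char 5 ('C'): step: R->4, L=5; C->plug->C->R->G->L->H->refl->F->L'->H->R'->B->plug->B
Char 6 ('B'): step: R->5, L=5; B->plug->B->R->F->L->B->refl->G->L'->C->R'->H->plug->H
Char 7 ('H'): step: R->6, L=5; H->plug->H->R->F->L->B->refl->G->L'->C->R'->D->plug->E

Answer: FCECBHE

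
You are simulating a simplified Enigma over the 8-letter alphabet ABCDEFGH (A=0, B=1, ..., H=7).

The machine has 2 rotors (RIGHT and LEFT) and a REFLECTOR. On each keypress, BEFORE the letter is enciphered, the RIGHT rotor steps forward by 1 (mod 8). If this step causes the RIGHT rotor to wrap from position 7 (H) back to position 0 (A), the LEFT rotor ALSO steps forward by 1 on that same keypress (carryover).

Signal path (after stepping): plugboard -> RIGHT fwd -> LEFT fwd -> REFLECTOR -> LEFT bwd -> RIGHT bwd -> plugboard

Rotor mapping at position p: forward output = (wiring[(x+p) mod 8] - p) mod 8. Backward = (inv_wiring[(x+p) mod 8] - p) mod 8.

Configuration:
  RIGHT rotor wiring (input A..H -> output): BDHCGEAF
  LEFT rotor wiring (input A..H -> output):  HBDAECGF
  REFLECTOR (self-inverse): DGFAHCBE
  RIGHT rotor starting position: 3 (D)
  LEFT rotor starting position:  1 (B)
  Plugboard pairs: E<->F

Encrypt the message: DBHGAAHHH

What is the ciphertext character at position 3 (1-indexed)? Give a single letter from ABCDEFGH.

Char 1 ('D'): step: R->4, L=1; D->plug->D->R->B->L->C->refl->F->L'->F->R'->E->plug->F
Char 2 ('B'): step: R->5, L=1; B->plug->B->R->D->L->D->refl->A->L'->A->R'->C->plug->C
Char 3 ('H'): step: R->6, L=1; H->plug->H->R->G->L->E->refl->H->L'->C->R'->A->plug->A

A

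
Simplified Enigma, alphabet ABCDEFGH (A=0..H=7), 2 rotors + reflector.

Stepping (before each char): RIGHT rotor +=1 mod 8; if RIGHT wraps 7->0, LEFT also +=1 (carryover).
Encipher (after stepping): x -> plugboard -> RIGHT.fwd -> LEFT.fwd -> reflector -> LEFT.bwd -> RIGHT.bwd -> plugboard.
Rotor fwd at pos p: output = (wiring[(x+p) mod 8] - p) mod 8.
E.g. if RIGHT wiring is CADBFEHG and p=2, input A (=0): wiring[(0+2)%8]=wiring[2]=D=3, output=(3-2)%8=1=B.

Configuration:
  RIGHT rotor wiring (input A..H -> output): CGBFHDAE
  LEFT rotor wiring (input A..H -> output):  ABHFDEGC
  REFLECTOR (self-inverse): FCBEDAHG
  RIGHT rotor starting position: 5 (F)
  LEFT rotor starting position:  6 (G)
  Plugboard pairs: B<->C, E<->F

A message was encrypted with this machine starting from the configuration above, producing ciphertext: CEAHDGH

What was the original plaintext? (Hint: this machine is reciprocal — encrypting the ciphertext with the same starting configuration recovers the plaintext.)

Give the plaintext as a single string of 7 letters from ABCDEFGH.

Char 1 ('C'): step: R->6, L=6; C->plug->B->R->G->L->F->refl->A->L'->A->R'->D->plug->D
Char 2 ('E'): step: R->7, L=6; E->plug->F->R->A->L->A->refl->F->L'->G->R'->E->plug->F
Char 3 ('A'): step: R->0, L->7 (L advanced); A->plug->A->R->C->L->C->refl->B->L'->B->R'->C->plug->B
Char 4 ('H'): step: R->1, L=7; H->plug->H->R->B->L->B->refl->C->L'->C->R'->E->plug->F
Char 5 ('D'): step: R->2, L=7; D->plug->D->R->B->L->B->refl->C->L'->C->R'->F->plug->E
Char 6 ('G'): step: R->3, L=7; G->plug->G->R->D->L->A->refl->F->L'->G->R'->H->plug->H
Char 7 ('H'): step: R->4, L=7; H->plug->H->R->B->L->B->refl->C->L'->C->R'->F->plug->E

Answer: DFBFEHE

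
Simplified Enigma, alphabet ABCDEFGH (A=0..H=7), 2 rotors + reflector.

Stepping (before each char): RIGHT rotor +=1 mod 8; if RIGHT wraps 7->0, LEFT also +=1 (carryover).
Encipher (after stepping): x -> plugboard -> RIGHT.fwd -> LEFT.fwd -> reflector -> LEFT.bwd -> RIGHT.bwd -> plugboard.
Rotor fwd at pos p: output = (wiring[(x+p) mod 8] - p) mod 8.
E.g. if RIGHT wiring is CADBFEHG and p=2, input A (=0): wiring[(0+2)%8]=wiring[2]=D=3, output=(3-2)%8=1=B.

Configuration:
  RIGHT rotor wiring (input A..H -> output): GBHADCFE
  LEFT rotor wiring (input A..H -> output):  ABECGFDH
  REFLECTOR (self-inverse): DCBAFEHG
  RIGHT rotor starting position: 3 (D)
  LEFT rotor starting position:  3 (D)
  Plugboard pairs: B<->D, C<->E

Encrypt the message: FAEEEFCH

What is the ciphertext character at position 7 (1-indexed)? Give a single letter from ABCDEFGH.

Char 1 ('F'): step: R->4, L=3; F->plug->F->R->F->L->F->refl->E->L'->E->R'->H->plug->H
Char 2 ('A'): step: R->5, L=3; A->plug->A->R->F->L->F->refl->E->L'->E->R'->E->plug->C
Char 3 ('E'): step: R->6, L=3; E->plug->C->R->A->L->H->refl->G->L'->G->R'->B->plug->D
Char 4 ('E'): step: R->7, L=3; E->plug->C->R->C->L->C->refl->B->L'->H->R'->B->plug->D
Char 5 ('E'): step: R->0, L->4 (L advanced); E->plug->C->R->H->L->G->refl->H->L'->C->R'->F->plug->F
Char 6 ('F'): step: R->1, L=4; F->plug->F->R->E->L->E->refl->F->L'->F->R'->H->plug->H
Char 7 ('C'): step: R->2, L=4; C->plug->E->R->D->L->D->refl->A->L'->G->R'->B->plug->D

D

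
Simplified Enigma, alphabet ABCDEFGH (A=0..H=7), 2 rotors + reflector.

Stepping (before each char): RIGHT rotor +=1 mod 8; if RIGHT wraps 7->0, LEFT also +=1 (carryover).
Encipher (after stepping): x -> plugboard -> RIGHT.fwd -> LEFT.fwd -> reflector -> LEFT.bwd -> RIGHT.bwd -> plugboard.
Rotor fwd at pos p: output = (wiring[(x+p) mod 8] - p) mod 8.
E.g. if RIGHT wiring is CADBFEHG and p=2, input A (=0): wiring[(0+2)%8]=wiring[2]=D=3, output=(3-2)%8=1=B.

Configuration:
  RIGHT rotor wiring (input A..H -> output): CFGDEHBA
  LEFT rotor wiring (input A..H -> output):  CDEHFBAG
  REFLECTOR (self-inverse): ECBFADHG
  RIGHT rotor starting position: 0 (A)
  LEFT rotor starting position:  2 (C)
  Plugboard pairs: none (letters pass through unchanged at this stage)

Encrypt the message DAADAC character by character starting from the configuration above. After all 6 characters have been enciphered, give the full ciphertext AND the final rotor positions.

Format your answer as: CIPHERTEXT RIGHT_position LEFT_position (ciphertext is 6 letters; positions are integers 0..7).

Answer: AHFBFA 6 2

Derivation:
Char 1 ('D'): step: R->1, L=2; D->plug->D->R->D->L->H->refl->G->L'->E->R'->A->plug->A
Char 2 ('A'): step: R->2, L=2; A->plug->A->R->E->L->G->refl->H->L'->D->R'->H->plug->H
Char 3 ('A'): step: R->3, L=2; A->plug->A->R->A->L->C->refl->B->L'->H->R'->F->plug->F
Char 4 ('D'): step: R->4, L=2; D->plug->D->R->E->L->G->refl->H->L'->D->R'->B->plug->B
Char 5 ('A'): step: R->5, L=2; A->plug->A->R->C->L->D->refl->F->L'->B->R'->F->plug->F
Char 6 ('C'): step: R->6, L=2; C->plug->C->R->E->L->G->refl->H->L'->D->R'->A->plug->A
Final: ciphertext=AHFBFA, RIGHT=6, LEFT=2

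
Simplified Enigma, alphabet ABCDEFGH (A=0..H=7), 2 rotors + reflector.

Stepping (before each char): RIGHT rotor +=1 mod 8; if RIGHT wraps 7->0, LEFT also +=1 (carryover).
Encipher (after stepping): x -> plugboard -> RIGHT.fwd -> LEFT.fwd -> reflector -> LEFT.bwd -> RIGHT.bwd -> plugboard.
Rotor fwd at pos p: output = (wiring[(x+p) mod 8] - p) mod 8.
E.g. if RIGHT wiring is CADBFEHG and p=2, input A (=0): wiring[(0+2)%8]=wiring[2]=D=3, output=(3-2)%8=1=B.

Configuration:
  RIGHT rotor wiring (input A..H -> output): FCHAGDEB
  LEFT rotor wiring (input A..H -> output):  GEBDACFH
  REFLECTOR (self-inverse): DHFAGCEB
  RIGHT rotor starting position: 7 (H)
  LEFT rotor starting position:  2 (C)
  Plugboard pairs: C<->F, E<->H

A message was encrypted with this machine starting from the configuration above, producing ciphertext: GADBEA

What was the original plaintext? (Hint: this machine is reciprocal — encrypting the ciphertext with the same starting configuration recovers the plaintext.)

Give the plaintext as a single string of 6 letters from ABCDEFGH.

Answer: FCGDBC

Derivation:
Char 1 ('G'): step: R->0, L->3 (L advanced); G->plug->G->R->E->L->E->refl->G->L'->H->R'->C->plug->F
Char 2 ('A'): step: R->1, L=3; A->plug->A->R->B->L->F->refl->C->L'->D->R'->F->plug->C
Char 3 ('D'): step: R->2, L=3; D->plug->D->R->B->L->F->refl->C->L'->D->R'->G->plug->G
Char 4 ('B'): step: R->3, L=3; B->plug->B->R->D->L->C->refl->F->L'->B->R'->D->plug->D
Char 5 ('E'): step: R->4, L=3; E->plug->H->R->E->L->E->refl->G->L'->H->R'->B->plug->B
Char 6 ('A'): step: R->5, L=3; A->plug->A->R->G->L->B->refl->H->L'->C->R'->F->plug->C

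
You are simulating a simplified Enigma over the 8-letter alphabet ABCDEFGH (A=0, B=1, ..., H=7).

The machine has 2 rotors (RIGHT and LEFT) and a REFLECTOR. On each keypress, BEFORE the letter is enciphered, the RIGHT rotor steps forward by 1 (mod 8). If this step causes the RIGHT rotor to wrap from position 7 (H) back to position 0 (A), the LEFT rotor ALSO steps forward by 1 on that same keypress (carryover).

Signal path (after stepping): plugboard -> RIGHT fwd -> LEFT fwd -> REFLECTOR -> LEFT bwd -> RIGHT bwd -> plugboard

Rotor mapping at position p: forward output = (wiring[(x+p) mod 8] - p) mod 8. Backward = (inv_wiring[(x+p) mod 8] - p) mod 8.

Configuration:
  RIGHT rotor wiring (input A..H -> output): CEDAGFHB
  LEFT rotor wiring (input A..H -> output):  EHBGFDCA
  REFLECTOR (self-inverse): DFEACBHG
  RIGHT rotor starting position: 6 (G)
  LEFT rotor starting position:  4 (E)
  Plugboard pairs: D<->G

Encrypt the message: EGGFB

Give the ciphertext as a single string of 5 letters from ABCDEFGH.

Answer: ACEHH

Derivation:
Char 1 ('E'): step: R->7, L=4; E->plug->E->R->B->L->H->refl->G->L'->C->R'->A->plug->A
Char 2 ('G'): step: R->0, L->5 (L advanced); G->plug->D->R->A->L->G->refl->H->L'->D->R'->C->plug->C
Char 3 ('G'): step: R->1, L=5; G->plug->D->R->F->L->E->refl->C->L'->E->R'->E->plug->E
Char 4 ('F'): step: R->2, L=5; F->plug->F->R->H->L->A->refl->D->L'->C->R'->H->plug->H
Char 5 ('B'): step: R->3, L=5; B->plug->B->R->D->L->H->refl->G->L'->A->R'->H->plug->H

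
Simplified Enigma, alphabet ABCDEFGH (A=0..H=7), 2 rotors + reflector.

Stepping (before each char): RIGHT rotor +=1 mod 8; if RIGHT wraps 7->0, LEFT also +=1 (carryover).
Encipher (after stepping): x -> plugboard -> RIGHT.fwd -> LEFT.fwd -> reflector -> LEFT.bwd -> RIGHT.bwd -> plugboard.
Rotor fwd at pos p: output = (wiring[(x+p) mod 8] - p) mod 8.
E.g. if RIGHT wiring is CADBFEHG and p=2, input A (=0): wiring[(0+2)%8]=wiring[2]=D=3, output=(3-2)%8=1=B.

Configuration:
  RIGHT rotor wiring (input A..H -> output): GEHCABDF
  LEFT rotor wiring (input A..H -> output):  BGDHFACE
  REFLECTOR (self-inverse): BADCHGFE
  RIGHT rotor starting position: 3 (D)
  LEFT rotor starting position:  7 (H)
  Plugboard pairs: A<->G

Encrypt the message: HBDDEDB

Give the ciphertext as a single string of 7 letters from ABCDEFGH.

Answer: GGFCHGG

Derivation:
Char 1 ('H'): step: R->4, L=7; H->plug->H->R->G->L->B->refl->A->L'->E->R'->A->plug->G
Char 2 ('B'): step: R->5, L=7; B->plug->B->R->G->L->B->refl->A->L'->E->R'->A->plug->G
Char 3 ('D'): step: R->6, L=7; D->plug->D->R->G->L->B->refl->A->L'->E->R'->F->plug->F
Char 4 ('D'): step: R->7, L=7; D->plug->D->R->A->L->F->refl->G->L'->F->R'->C->plug->C
Char 5 ('E'): step: R->0, L->0 (L advanced); E->plug->E->R->A->L->B->refl->A->L'->F->R'->H->plug->H
Char 6 ('D'): step: R->1, L=0; D->plug->D->R->H->L->E->refl->H->L'->D->R'->A->plug->G
Char 7 ('B'): step: R->2, L=0; B->plug->B->R->A->L->B->refl->A->L'->F->R'->A->plug->G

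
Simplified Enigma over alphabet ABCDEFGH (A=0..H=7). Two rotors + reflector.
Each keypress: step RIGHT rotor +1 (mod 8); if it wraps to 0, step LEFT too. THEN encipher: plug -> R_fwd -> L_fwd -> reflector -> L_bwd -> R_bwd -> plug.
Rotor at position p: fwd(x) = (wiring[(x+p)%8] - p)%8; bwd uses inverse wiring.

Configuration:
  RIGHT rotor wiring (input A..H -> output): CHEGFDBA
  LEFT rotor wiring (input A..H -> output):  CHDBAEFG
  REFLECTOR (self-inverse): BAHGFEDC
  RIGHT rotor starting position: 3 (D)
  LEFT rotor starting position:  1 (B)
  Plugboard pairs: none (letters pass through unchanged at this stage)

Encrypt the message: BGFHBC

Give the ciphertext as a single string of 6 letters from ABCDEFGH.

Char 1 ('B'): step: R->4, L=1; B->plug->B->R->H->L->B->refl->A->L'->C->R'->H->plug->H
Char 2 ('G'): step: R->5, L=1; G->plug->G->R->B->L->C->refl->H->L'->D->R'->C->plug->C
Char 3 ('F'): step: R->6, L=1; F->plug->F->R->A->L->G->refl->D->L'->E->R'->C->plug->C
Char 4 ('H'): step: R->7, L=1; H->plug->H->R->C->L->A->refl->B->L'->H->R'->E->plug->E
Char 5 ('B'): step: R->0, L->2 (L advanced); B->plug->B->R->H->L->F->refl->E->L'->F->R'->E->plug->E
Char 6 ('C'): step: R->1, L=2; C->plug->C->R->F->L->E->refl->F->L'->H->R'->G->plug->G

Answer: HCCEEG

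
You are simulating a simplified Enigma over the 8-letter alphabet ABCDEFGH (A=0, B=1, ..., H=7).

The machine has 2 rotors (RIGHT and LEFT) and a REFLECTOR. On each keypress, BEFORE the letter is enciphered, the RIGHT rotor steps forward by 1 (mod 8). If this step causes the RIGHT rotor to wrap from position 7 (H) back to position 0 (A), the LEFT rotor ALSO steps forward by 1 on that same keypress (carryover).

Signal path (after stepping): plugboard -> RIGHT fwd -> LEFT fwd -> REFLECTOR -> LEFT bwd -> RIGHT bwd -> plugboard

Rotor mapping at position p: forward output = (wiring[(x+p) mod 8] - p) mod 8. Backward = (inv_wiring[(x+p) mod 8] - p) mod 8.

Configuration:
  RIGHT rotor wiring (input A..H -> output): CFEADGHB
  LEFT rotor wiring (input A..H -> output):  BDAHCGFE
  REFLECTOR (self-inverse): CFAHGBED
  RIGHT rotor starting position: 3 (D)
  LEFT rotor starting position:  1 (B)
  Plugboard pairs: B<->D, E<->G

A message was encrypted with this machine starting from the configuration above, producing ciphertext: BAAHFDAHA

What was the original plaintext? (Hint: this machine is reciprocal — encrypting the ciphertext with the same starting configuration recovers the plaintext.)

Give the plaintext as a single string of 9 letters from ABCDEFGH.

Answer: DHGECEGFF

Derivation:
Char 1 ('B'): step: R->4, L=1; B->plug->D->R->F->L->E->refl->G->L'->C->R'->B->plug->D
Char 2 ('A'): step: R->5, L=1; A->plug->A->R->B->L->H->refl->D->L'->G->R'->H->plug->H
Char 3 ('A'): step: R->6, L=1; A->plug->A->R->B->L->H->refl->D->L'->G->R'->E->plug->G
Char 4 ('H'): step: R->7, L=1; H->plug->H->R->A->L->C->refl->A->L'->H->R'->G->plug->E
Char 5 ('F'): step: R->0, L->2 (L advanced); F->plug->F->R->G->L->H->refl->D->L'->E->R'->C->plug->C
Char 6 ('D'): step: R->1, L=2; D->plug->B->R->D->L->E->refl->G->L'->A->R'->G->plug->E
Char 7 ('A'): step: R->2, L=2; A->plug->A->R->C->L->A->refl->C->L'->F->R'->E->plug->G
Char 8 ('H'): step: R->3, L=2; H->plug->H->R->B->L->F->refl->B->L'->H->R'->F->plug->F
Char 9 ('A'): step: R->4, L=2; A->plug->A->R->H->L->B->refl->F->L'->B->R'->F->plug->F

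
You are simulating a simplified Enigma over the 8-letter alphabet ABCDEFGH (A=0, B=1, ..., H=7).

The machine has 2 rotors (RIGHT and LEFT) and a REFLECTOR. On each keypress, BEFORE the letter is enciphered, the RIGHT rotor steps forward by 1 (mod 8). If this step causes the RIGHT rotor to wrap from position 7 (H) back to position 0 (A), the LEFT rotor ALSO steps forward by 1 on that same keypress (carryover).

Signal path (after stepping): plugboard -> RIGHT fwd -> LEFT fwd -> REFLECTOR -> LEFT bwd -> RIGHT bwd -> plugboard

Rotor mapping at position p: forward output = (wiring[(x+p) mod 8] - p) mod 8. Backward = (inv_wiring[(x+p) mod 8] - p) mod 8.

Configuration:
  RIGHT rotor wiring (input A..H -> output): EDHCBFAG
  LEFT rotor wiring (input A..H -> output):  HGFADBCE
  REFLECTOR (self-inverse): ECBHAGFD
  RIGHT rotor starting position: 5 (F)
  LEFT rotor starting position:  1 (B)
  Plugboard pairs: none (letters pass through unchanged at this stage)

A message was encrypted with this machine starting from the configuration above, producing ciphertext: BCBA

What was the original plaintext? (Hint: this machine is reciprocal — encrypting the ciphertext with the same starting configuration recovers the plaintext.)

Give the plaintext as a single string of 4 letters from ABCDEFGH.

Char 1 ('B'): step: R->6, L=1; B->plug->B->R->A->L->F->refl->G->L'->H->R'->H->plug->H
Char 2 ('C'): step: R->7, L=1; C->plug->C->R->E->L->A->refl->E->L'->B->R'->H->plug->H
Char 3 ('B'): step: R->0, L->2 (L advanced); B->plug->B->R->D->L->H->refl->D->L'->A->R'->G->plug->G
Char 4 ('A'): step: R->1, L=2; A->plug->A->R->C->L->B->refl->C->L'->F->R'->G->plug->G

Answer: HHGG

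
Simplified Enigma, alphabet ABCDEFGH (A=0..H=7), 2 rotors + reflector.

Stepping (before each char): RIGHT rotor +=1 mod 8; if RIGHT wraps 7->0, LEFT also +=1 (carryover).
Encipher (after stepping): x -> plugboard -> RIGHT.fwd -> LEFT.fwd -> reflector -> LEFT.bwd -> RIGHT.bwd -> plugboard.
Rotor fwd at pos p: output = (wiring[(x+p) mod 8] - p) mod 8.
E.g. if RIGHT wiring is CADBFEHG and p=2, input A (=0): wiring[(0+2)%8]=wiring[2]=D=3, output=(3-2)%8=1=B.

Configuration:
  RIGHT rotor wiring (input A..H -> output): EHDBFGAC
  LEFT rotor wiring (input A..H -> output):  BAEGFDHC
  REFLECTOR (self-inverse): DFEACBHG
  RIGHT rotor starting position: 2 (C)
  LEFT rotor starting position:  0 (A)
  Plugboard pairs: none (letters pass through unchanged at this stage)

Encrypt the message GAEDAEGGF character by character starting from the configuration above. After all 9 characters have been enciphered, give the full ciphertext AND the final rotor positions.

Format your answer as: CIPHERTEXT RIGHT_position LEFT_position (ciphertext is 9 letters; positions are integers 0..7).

Char 1 ('G'): step: R->3, L=0; G->plug->G->R->E->L->F->refl->B->L'->A->R'->H->plug->H
Char 2 ('A'): step: R->4, L=0; A->plug->A->R->B->L->A->refl->D->L'->F->R'->H->plug->H
Char 3 ('E'): step: R->5, L=0; E->plug->E->R->C->L->E->refl->C->L'->H->R'->D->plug->D
Char 4 ('D'): step: R->6, L=0; D->plug->D->R->B->L->A->refl->D->L'->F->R'->E->plug->E
Char 5 ('A'): step: R->7, L=0; A->plug->A->R->D->L->G->refl->H->L'->G->R'->F->plug->F
Char 6 ('E'): step: R->0, L->1 (L advanced); E->plug->E->R->F->L->G->refl->H->L'->A->R'->G->plug->G
Char 7 ('G'): step: R->1, L=1; G->plug->G->R->B->L->D->refl->A->L'->H->R'->F->plug->F
Char 8 ('G'): step: R->2, L=1; G->plug->G->R->C->L->F->refl->B->L'->G->R'->E->plug->E
Char 9 ('F'): step: R->3, L=1; F->plug->F->R->B->L->D->refl->A->L'->H->R'->E->plug->E
Final: ciphertext=HHDEFGFEE, RIGHT=3, LEFT=1

Answer: HHDEFGFEE 3 1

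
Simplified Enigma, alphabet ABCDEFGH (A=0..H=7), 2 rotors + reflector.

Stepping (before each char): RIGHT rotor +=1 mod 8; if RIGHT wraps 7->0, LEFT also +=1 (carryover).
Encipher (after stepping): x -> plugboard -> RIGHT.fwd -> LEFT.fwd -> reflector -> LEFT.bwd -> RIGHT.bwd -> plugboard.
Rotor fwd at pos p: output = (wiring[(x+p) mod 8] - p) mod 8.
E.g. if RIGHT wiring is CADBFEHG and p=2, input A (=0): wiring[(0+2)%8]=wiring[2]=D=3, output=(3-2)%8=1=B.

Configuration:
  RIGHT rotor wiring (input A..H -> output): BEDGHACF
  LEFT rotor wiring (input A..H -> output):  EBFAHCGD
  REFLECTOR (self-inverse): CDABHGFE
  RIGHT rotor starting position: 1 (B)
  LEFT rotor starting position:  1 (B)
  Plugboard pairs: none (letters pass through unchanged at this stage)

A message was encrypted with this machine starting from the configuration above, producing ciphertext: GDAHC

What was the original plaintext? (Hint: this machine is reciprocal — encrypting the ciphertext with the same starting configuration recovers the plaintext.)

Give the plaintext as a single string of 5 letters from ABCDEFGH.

Answer: BBEGE

Derivation:
Char 1 ('G'): step: R->2, L=1; G->plug->G->R->H->L->D->refl->B->L'->E->R'->B->plug->B
Char 2 ('D'): step: R->3, L=1; D->plug->D->R->H->L->D->refl->B->L'->E->R'->B->plug->B
Char 3 ('A'): step: R->4, L=1; A->plug->A->R->D->L->G->refl->F->L'->F->R'->E->plug->E
Char 4 ('H'): step: R->5, L=1; H->plug->H->R->C->L->H->refl->E->L'->B->R'->G->plug->G
Char 5 ('C'): step: R->6, L=1; C->plug->C->R->D->L->G->refl->F->L'->F->R'->E->plug->E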